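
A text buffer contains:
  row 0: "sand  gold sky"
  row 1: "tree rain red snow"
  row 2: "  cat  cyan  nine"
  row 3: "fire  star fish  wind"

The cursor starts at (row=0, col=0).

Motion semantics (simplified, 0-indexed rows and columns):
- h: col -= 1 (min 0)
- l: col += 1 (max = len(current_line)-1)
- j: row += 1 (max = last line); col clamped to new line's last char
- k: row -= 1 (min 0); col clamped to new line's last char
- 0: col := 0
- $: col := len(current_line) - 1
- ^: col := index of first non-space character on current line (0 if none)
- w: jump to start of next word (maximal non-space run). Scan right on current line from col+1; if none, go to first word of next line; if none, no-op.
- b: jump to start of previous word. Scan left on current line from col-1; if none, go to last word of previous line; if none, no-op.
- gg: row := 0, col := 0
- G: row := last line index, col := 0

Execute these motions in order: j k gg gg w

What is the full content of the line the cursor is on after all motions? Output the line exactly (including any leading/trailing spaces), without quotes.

After 1 (j): row=1 col=0 char='t'
After 2 (k): row=0 col=0 char='s'
After 3 (gg): row=0 col=0 char='s'
After 4 (gg): row=0 col=0 char='s'
After 5 (w): row=0 col=6 char='g'

Answer: sand  gold sky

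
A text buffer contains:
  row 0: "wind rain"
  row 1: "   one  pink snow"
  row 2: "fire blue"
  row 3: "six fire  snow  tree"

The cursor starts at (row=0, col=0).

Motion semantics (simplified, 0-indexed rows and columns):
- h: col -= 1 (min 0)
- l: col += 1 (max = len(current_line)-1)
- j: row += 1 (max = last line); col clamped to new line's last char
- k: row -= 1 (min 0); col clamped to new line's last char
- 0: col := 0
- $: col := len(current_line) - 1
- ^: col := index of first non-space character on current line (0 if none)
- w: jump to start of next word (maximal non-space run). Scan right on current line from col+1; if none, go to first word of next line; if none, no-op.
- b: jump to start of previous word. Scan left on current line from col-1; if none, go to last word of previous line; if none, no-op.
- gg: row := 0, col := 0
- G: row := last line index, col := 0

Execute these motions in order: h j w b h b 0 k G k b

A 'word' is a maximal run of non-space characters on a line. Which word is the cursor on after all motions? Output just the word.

After 1 (h): row=0 col=0 char='w'
After 2 (j): row=1 col=0 char='_'
After 3 (w): row=1 col=3 char='o'
After 4 (b): row=0 col=5 char='r'
After 5 (h): row=0 col=4 char='_'
After 6 (b): row=0 col=0 char='w'
After 7 (0): row=0 col=0 char='w'
After 8 (k): row=0 col=0 char='w'
After 9 (G): row=3 col=0 char='s'
After 10 (k): row=2 col=0 char='f'
After 11 (b): row=1 col=13 char='s'

Answer: snow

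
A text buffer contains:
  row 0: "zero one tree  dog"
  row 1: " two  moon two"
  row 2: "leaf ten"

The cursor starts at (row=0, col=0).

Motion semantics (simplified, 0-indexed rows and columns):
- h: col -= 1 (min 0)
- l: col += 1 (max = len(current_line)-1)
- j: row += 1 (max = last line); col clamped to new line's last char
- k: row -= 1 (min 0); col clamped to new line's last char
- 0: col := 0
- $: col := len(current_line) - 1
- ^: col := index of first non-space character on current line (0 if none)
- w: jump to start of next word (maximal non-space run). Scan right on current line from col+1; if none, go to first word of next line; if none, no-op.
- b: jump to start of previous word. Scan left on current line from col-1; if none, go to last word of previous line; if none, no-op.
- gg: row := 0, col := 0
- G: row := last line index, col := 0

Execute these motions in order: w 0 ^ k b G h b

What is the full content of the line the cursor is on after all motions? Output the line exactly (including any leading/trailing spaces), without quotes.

After 1 (w): row=0 col=5 char='o'
After 2 (0): row=0 col=0 char='z'
After 3 (^): row=0 col=0 char='z'
After 4 (k): row=0 col=0 char='z'
After 5 (b): row=0 col=0 char='z'
After 6 (G): row=2 col=0 char='l'
After 7 (h): row=2 col=0 char='l'
After 8 (b): row=1 col=11 char='t'

Answer:  two  moon two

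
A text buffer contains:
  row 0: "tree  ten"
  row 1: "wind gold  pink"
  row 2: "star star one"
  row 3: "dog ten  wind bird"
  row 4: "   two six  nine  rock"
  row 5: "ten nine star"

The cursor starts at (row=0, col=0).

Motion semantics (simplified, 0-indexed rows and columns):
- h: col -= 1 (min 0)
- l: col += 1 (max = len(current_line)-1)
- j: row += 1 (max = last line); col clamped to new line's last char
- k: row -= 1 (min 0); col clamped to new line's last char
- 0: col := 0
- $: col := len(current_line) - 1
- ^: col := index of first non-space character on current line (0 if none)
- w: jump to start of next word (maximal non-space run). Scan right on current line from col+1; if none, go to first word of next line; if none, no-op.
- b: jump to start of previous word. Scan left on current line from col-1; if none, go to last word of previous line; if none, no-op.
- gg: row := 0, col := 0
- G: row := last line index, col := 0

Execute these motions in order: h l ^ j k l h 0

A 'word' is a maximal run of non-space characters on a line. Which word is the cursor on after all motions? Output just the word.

After 1 (h): row=0 col=0 char='t'
After 2 (l): row=0 col=1 char='r'
After 3 (^): row=0 col=0 char='t'
After 4 (j): row=1 col=0 char='w'
After 5 (k): row=0 col=0 char='t'
After 6 (l): row=0 col=1 char='r'
After 7 (h): row=0 col=0 char='t'
After 8 (0): row=0 col=0 char='t'

Answer: tree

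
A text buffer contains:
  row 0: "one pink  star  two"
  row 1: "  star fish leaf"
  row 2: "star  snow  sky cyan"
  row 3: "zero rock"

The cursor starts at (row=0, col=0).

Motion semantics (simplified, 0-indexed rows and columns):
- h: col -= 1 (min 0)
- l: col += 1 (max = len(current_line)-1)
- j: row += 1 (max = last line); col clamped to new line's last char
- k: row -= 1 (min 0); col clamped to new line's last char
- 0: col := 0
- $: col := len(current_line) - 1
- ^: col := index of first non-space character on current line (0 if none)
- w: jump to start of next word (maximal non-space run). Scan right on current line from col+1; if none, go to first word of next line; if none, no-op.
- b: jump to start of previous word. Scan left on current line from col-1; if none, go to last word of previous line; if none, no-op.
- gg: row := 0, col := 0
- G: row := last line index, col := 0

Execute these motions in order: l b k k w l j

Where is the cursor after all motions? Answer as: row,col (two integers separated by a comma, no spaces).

After 1 (l): row=0 col=1 char='n'
After 2 (b): row=0 col=0 char='o'
After 3 (k): row=0 col=0 char='o'
After 4 (k): row=0 col=0 char='o'
After 5 (w): row=0 col=4 char='p'
After 6 (l): row=0 col=5 char='i'
After 7 (j): row=1 col=5 char='r'

Answer: 1,5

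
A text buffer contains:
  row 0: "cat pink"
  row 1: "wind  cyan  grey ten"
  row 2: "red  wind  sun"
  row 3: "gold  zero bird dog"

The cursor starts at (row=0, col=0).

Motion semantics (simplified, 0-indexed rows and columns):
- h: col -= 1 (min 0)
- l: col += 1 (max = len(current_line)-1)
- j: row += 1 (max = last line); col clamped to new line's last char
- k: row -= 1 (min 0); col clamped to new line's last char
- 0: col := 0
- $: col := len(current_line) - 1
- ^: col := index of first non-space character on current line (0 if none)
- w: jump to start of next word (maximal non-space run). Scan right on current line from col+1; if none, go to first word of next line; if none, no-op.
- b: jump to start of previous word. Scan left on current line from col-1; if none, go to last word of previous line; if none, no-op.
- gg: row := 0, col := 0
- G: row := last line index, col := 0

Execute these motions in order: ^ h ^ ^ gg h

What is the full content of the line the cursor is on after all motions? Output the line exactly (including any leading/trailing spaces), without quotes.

Answer: cat pink

Derivation:
After 1 (^): row=0 col=0 char='c'
After 2 (h): row=0 col=0 char='c'
After 3 (^): row=0 col=0 char='c'
After 4 (^): row=0 col=0 char='c'
After 5 (gg): row=0 col=0 char='c'
After 6 (h): row=0 col=0 char='c'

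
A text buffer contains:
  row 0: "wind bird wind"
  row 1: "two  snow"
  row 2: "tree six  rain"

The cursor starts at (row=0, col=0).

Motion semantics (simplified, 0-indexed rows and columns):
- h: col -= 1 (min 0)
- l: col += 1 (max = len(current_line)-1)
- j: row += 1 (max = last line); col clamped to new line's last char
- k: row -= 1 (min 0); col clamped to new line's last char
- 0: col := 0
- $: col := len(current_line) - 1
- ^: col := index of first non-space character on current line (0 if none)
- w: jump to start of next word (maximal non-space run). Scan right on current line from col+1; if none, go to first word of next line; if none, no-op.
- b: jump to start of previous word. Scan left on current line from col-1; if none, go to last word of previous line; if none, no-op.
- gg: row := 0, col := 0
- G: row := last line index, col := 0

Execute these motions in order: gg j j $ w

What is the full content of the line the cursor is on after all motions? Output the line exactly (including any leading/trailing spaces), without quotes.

Answer: tree six  rain

Derivation:
After 1 (gg): row=0 col=0 char='w'
After 2 (j): row=1 col=0 char='t'
After 3 (j): row=2 col=0 char='t'
After 4 ($): row=2 col=13 char='n'
After 5 (w): row=2 col=13 char='n'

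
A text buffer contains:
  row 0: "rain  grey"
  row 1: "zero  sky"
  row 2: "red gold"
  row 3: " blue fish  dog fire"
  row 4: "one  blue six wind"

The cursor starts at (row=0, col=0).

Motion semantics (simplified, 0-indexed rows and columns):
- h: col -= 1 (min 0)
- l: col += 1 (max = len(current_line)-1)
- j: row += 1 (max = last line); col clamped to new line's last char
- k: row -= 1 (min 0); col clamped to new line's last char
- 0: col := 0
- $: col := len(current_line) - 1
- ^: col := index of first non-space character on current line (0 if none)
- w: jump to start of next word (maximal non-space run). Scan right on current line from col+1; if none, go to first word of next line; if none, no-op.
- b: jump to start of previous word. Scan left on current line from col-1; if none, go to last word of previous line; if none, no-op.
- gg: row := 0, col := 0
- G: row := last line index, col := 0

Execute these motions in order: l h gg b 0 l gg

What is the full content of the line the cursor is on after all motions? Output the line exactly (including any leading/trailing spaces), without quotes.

Answer: rain  grey

Derivation:
After 1 (l): row=0 col=1 char='a'
After 2 (h): row=0 col=0 char='r'
After 3 (gg): row=0 col=0 char='r'
After 4 (b): row=0 col=0 char='r'
After 5 (0): row=0 col=0 char='r'
After 6 (l): row=0 col=1 char='a'
After 7 (gg): row=0 col=0 char='r'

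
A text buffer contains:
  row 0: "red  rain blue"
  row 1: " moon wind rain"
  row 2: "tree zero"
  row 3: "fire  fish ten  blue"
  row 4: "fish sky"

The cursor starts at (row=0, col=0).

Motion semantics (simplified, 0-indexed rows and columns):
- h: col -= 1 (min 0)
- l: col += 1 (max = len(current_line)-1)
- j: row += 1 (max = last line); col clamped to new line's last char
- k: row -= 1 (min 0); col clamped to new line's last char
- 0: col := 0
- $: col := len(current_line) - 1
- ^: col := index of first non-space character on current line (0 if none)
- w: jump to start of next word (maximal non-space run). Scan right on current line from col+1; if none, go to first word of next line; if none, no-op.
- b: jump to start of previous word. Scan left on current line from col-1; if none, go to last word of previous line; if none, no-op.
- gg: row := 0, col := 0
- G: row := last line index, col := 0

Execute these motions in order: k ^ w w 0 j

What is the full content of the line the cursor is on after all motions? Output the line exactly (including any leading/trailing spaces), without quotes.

After 1 (k): row=0 col=0 char='r'
After 2 (^): row=0 col=0 char='r'
After 3 (w): row=0 col=5 char='r'
After 4 (w): row=0 col=10 char='b'
After 5 (0): row=0 col=0 char='r'
After 6 (j): row=1 col=0 char='_'

Answer:  moon wind rain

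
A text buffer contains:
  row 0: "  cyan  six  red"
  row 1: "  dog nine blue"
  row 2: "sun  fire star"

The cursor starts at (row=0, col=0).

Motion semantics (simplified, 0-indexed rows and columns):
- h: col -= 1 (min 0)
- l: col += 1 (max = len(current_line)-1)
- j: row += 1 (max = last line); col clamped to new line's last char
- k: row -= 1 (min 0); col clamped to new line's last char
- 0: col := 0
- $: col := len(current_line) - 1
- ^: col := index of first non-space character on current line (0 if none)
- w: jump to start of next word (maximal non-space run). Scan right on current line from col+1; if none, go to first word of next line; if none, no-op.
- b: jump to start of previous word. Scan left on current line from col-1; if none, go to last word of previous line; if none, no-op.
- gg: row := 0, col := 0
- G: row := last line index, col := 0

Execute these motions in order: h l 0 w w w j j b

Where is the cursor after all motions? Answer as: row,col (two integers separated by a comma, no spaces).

Answer: 2,10

Derivation:
After 1 (h): row=0 col=0 char='_'
After 2 (l): row=0 col=1 char='_'
After 3 (0): row=0 col=0 char='_'
After 4 (w): row=0 col=2 char='c'
After 5 (w): row=0 col=8 char='s'
After 6 (w): row=0 col=13 char='r'
After 7 (j): row=1 col=13 char='u'
After 8 (j): row=2 col=13 char='r'
After 9 (b): row=2 col=10 char='s'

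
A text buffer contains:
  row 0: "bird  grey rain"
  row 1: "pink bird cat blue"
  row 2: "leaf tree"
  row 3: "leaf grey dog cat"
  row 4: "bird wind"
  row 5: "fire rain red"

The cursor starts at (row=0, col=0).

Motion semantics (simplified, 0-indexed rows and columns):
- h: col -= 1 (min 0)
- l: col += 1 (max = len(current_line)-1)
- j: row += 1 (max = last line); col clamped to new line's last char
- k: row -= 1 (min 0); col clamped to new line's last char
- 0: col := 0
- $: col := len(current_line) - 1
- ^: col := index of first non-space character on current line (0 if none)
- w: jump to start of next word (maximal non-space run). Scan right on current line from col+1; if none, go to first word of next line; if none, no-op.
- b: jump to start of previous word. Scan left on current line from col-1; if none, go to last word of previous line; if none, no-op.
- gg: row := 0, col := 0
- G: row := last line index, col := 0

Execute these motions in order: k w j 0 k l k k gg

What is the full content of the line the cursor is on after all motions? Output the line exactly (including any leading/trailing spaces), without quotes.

After 1 (k): row=0 col=0 char='b'
After 2 (w): row=0 col=6 char='g'
After 3 (j): row=1 col=6 char='i'
After 4 (0): row=1 col=0 char='p'
After 5 (k): row=0 col=0 char='b'
After 6 (l): row=0 col=1 char='i'
After 7 (k): row=0 col=1 char='i'
After 8 (k): row=0 col=1 char='i'
After 9 (gg): row=0 col=0 char='b'

Answer: bird  grey rain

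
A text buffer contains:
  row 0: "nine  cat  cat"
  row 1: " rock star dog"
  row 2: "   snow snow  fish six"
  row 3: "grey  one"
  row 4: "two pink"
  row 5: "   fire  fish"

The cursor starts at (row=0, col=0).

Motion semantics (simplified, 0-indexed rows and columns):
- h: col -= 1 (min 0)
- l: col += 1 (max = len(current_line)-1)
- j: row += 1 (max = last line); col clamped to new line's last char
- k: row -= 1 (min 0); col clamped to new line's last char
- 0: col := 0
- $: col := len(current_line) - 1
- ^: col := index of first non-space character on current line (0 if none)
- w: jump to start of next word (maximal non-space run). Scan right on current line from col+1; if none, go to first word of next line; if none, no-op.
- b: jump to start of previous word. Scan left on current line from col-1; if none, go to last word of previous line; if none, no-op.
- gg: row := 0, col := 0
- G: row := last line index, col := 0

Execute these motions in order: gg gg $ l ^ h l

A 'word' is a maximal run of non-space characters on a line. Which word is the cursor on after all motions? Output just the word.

After 1 (gg): row=0 col=0 char='n'
After 2 (gg): row=0 col=0 char='n'
After 3 ($): row=0 col=13 char='t'
After 4 (l): row=0 col=13 char='t'
After 5 (^): row=0 col=0 char='n'
After 6 (h): row=0 col=0 char='n'
After 7 (l): row=0 col=1 char='i'

Answer: nine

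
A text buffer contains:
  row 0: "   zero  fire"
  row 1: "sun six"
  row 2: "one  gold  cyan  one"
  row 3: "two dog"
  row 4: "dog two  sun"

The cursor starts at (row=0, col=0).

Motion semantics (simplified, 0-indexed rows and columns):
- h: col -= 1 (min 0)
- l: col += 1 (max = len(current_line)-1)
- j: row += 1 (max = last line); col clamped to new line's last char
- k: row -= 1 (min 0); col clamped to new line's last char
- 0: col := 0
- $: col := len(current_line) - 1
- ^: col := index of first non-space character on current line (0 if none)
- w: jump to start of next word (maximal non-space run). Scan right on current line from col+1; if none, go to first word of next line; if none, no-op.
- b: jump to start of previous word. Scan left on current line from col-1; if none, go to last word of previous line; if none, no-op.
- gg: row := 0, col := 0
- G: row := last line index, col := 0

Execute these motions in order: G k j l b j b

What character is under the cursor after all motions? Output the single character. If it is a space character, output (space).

After 1 (G): row=4 col=0 char='d'
After 2 (k): row=3 col=0 char='t'
After 3 (j): row=4 col=0 char='d'
After 4 (l): row=4 col=1 char='o'
After 5 (b): row=4 col=0 char='d'
After 6 (j): row=4 col=0 char='d'
After 7 (b): row=3 col=4 char='d'

Answer: d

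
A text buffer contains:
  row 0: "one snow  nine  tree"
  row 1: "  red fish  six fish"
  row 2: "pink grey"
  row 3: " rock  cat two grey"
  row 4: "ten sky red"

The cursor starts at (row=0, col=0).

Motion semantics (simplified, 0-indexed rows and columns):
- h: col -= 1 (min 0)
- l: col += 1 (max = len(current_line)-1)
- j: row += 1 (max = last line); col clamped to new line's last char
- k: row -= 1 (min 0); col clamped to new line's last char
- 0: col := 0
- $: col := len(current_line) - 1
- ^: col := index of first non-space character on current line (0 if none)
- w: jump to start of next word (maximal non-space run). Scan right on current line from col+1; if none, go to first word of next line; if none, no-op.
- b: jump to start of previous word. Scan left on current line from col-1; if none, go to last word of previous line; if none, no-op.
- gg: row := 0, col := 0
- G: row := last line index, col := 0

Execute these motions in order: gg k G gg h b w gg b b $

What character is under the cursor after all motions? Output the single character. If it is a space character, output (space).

After 1 (gg): row=0 col=0 char='o'
After 2 (k): row=0 col=0 char='o'
After 3 (G): row=4 col=0 char='t'
After 4 (gg): row=0 col=0 char='o'
After 5 (h): row=0 col=0 char='o'
After 6 (b): row=0 col=0 char='o'
After 7 (w): row=0 col=4 char='s'
After 8 (gg): row=0 col=0 char='o'
After 9 (b): row=0 col=0 char='o'
After 10 (b): row=0 col=0 char='o'
After 11 ($): row=0 col=19 char='e'

Answer: e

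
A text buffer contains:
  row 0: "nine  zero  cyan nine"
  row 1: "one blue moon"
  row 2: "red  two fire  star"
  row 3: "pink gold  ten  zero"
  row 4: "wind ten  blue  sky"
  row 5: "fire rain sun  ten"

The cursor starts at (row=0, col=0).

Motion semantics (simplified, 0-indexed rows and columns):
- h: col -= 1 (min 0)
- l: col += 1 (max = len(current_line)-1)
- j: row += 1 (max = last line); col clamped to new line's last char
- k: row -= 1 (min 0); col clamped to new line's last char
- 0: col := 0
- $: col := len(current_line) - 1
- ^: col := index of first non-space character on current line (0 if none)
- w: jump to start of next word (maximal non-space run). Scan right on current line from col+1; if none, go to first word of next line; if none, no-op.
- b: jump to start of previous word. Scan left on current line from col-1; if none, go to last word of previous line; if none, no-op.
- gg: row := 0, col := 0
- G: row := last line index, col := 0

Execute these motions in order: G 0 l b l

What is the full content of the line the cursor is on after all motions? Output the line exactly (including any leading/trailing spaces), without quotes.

After 1 (G): row=5 col=0 char='f'
After 2 (0): row=5 col=0 char='f'
After 3 (l): row=5 col=1 char='i'
After 4 (b): row=5 col=0 char='f'
After 5 (l): row=5 col=1 char='i'

Answer: fire rain sun  ten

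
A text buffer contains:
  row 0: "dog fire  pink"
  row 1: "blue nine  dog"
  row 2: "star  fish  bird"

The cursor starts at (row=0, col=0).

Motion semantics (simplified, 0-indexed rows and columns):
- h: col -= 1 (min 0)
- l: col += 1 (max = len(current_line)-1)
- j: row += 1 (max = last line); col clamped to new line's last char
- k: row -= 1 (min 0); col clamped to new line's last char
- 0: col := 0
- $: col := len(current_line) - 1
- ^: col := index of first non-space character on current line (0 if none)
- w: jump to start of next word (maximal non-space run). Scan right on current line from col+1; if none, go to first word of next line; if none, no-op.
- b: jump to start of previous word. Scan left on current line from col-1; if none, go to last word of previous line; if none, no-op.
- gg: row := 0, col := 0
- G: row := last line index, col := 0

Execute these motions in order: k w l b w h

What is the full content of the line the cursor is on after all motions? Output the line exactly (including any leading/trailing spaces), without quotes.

After 1 (k): row=0 col=0 char='d'
After 2 (w): row=0 col=4 char='f'
After 3 (l): row=0 col=5 char='i'
After 4 (b): row=0 col=4 char='f'
After 5 (w): row=0 col=10 char='p'
After 6 (h): row=0 col=9 char='_'

Answer: dog fire  pink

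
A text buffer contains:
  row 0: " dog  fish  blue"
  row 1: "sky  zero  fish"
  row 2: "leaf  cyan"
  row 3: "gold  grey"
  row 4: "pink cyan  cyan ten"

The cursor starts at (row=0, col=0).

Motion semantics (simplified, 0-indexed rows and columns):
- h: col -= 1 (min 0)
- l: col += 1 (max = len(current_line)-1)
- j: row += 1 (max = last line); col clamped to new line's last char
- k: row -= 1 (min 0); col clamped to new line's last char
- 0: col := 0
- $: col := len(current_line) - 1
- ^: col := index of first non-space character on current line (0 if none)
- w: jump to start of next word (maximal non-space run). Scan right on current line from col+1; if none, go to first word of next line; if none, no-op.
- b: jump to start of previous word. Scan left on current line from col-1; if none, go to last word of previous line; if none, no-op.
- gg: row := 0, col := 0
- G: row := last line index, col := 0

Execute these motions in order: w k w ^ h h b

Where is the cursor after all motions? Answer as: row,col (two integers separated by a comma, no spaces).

Answer: 0,0

Derivation:
After 1 (w): row=0 col=1 char='d'
After 2 (k): row=0 col=1 char='d'
After 3 (w): row=0 col=6 char='f'
After 4 (^): row=0 col=1 char='d'
After 5 (h): row=0 col=0 char='_'
After 6 (h): row=0 col=0 char='_'
After 7 (b): row=0 col=0 char='_'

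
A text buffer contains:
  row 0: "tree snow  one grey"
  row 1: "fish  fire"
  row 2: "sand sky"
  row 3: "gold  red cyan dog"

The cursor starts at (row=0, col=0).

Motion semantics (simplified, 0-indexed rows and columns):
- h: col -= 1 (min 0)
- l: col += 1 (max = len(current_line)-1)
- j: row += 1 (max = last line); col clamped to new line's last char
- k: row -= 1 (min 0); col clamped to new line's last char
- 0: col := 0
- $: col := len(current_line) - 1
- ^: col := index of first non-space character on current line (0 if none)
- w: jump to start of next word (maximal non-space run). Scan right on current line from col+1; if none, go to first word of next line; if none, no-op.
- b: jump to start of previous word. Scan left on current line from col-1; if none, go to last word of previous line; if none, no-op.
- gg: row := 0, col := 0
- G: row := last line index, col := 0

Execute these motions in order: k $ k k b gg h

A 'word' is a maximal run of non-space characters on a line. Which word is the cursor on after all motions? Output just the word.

Answer: tree

Derivation:
After 1 (k): row=0 col=0 char='t'
After 2 ($): row=0 col=18 char='y'
After 3 (k): row=0 col=18 char='y'
After 4 (k): row=0 col=18 char='y'
After 5 (b): row=0 col=15 char='g'
After 6 (gg): row=0 col=0 char='t'
After 7 (h): row=0 col=0 char='t'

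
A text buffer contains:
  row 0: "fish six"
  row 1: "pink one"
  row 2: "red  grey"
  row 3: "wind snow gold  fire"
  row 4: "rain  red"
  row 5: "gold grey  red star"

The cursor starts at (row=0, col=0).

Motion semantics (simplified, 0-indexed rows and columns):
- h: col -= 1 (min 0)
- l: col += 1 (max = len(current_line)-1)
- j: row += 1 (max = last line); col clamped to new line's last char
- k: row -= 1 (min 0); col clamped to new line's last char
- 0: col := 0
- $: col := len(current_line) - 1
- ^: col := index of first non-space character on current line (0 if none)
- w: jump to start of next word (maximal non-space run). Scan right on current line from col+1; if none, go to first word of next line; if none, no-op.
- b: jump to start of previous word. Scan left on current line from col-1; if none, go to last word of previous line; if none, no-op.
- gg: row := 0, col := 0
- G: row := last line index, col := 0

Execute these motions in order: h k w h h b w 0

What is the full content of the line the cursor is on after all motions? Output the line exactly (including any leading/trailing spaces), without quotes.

Answer: fish six

Derivation:
After 1 (h): row=0 col=0 char='f'
After 2 (k): row=0 col=0 char='f'
After 3 (w): row=0 col=5 char='s'
After 4 (h): row=0 col=4 char='_'
After 5 (h): row=0 col=3 char='h'
After 6 (b): row=0 col=0 char='f'
After 7 (w): row=0 col=5 char='s'
After 8 (0): row=0 col=0 char='f'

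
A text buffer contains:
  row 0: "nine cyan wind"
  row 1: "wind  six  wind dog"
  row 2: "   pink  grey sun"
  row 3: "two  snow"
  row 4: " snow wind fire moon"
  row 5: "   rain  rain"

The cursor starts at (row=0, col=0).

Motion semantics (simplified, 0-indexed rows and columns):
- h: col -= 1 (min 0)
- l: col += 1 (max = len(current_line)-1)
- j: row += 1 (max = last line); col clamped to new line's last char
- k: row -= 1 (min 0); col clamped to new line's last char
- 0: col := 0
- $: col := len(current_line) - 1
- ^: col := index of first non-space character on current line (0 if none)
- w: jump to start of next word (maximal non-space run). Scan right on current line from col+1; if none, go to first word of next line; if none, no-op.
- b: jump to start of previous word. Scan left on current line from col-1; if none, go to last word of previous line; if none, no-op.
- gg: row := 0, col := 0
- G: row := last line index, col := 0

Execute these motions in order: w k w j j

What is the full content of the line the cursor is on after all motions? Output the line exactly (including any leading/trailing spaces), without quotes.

Answer:    pink  grey sun

Derivation:
After 1 (w): row=0 col=5 char='c'
After 2 (k): row=0 col=5 char='c'
After 3 (w): row=0 col=10 char='w'
After 4 (j): row=1 col=10 char='_'
After 5 (j): row=2 col=10 char='r'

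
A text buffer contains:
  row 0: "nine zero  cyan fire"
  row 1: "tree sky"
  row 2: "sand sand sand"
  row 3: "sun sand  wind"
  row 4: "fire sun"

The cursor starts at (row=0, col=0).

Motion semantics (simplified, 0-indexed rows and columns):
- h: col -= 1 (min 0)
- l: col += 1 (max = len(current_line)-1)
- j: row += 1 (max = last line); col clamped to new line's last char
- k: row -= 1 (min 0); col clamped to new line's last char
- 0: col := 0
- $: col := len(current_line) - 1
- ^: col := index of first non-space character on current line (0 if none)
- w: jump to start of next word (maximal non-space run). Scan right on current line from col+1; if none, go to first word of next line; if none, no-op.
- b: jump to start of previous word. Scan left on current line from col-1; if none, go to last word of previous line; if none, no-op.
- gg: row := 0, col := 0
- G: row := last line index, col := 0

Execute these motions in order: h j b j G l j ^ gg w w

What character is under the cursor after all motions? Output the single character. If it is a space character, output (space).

Answer: c

Derivation:
After 1 (h): row=0 col=0 char='n'
After 2 (j): row=1 col=0 char='t'
After 3 (b): row=0 col=16 char='f'
After 4 (j): row=1 col=7 char='y'
After 5 (G): row=4 col=0 char='f'
After 6 (l): row=4 col=1 char='i'
After 7 (j): row=4 col=1 char='i'
After 8 (^): row=4 col=0 char='f'
After 9 (gg): row=0 col=0 char='n'
After 10 (w): row=0 col=5 char='z'
After 11 (w): row=0 col=11 char='c'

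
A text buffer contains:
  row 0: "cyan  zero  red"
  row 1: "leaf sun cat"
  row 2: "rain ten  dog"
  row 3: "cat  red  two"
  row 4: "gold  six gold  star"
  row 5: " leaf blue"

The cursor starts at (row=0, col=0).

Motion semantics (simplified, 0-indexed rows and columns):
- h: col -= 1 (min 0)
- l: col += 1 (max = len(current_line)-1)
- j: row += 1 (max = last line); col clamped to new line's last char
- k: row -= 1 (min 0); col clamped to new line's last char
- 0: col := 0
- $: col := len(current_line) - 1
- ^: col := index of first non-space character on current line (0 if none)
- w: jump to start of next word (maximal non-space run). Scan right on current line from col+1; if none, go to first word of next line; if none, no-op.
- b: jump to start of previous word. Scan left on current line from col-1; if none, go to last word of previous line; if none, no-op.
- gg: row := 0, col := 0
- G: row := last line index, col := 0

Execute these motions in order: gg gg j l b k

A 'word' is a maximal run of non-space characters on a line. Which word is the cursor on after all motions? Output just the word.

Answer: cyan

Derivation:
After 1 (gg): row=0 col=0 char='c'
After 2 (gg): row=0 col=0 char='c'
After 3 (j): row=1 col=0 char='l'
After 4 (l): row=1 col=1 char='e'
After 5 (b): row=1 col=0 char='l'
After 6 (k): row=0 col=0 char='c'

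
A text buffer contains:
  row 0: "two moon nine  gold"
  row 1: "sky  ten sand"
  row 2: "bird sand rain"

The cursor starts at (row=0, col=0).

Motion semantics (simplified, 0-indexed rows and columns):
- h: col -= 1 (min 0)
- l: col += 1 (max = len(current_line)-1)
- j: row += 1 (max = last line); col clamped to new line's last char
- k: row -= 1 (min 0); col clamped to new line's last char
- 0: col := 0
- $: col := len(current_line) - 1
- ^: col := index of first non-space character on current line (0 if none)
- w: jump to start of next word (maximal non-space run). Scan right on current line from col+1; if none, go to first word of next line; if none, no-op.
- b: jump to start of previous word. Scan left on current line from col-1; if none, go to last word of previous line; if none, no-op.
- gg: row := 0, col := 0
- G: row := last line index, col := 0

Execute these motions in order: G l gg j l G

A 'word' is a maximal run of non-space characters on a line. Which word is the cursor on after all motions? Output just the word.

Answer: bird

Derivation:
After 1 (G): row=2 col=0 char='b'
After 2 (l): row=2 col=1 char='i'
After 3 (gg): row=0 col=0 char='t'
After 4 (j): row=1 col=0 char='s'
After 5 (l): row=1 col=1 char='k'
After 6 (G): row=2 col=0 char='b'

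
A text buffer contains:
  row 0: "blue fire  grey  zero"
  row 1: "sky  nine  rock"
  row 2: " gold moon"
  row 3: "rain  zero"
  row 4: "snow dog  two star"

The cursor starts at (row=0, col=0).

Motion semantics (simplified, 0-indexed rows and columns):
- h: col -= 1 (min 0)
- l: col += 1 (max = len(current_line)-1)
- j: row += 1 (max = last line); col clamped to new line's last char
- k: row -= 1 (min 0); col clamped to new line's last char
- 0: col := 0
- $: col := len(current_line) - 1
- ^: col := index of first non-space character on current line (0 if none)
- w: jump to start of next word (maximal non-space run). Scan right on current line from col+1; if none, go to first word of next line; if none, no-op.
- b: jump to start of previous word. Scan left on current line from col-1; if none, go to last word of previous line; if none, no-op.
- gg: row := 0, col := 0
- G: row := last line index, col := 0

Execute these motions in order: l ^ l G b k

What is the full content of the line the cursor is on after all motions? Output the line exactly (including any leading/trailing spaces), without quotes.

After 1 (l): row=0 col=1 char='l'
After 2 (^): row=0 col=0 char='b'
After 3 (l): row=0 col=1 char='l'
After 4 (G): row=4 col=0 char='s'
After 5 (b): row=3 col=6 char='z'
After 6 (k): row=2 col=6 char='m'

Answer:  gold moon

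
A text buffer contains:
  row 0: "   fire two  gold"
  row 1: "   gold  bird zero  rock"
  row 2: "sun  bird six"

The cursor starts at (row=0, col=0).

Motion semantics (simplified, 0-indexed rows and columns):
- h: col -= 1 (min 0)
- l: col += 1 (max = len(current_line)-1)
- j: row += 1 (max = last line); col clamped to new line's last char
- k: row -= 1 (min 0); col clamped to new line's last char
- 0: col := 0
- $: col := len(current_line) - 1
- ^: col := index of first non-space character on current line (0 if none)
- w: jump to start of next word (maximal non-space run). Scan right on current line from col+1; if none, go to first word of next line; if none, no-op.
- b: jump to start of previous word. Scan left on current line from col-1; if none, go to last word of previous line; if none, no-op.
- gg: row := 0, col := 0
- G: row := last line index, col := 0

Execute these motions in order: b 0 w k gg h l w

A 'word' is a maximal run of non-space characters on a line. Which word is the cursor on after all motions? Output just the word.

Answer: fire

Derivation:
After 1 (b): row=0 col=0 char='_'
After 2 (0): row=0 col=0 char='_'
After 3 (w): row=0 col=3 char='f'
After 4 (k): row=0 col=3 char='f'
After 5 (gg): row=0 col=0 char='_'
After 6 (h): row=0 col=0 char='_'
After 7 (l): row=0 col=1 char='_'
After 8 (w): row=0 col=3 char='f'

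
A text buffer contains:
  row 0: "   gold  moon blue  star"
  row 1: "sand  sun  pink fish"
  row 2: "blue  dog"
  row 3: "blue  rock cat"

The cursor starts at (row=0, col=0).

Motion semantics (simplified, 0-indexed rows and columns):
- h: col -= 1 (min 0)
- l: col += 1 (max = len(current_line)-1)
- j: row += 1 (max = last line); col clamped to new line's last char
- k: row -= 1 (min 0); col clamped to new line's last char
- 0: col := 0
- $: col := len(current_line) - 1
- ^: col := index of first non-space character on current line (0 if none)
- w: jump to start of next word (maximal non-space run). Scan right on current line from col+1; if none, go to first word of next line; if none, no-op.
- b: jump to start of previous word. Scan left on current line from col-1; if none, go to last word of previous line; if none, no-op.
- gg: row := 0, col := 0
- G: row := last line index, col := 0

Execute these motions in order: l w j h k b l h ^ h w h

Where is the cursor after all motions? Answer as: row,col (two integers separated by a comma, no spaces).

After 1 (l): row=0 col=1 char='_'
After 2 (w): row=0 col=3 char='g'
After 3 (j): row=1 col=3 char='d'
After 4 (h): row=1 col=2 char='n'
After 5 (k): row=0 col=2 char='_'
After 6 (b): row=0 col=2 char='_'
After 7 (l): row=0 col=3 char='g'
After 8 (h): row=0 col=2 char='_'
After 9 (^): row=0 col=3 char='g'
After 10 (h): row=0 col=2 char='_'
After 11 (w): row=0 col=3 char='g'
After 12 (h): row=0 col=2 char='_'

Answer: 0,2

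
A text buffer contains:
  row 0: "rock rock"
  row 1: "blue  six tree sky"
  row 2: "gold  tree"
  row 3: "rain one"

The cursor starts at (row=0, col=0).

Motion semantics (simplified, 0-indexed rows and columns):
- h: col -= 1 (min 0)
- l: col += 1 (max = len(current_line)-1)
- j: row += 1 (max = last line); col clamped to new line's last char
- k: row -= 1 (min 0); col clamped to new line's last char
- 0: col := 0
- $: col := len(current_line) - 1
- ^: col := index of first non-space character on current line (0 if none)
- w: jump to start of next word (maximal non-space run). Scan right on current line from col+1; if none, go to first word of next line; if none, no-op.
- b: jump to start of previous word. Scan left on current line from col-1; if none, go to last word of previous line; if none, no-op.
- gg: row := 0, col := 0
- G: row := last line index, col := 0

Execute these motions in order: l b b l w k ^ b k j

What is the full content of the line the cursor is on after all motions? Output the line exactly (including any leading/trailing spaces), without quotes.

Answer: blue  six tree sky

Derivation:
After 1 (l): row=0 col=1 char='o'
After 2 (b): row=0 col=0 char='r'
After 3 (b): row=0 col=0 char='r'
After 4 (l): row=0 col=1 char='o'
After 5 (w): row=0 col=5 char='r'
After 6 (k): row=0 col=5 char='r'
After 7 (^): row=0 col=0 char='r'
After 8 (b): row=0 col=0 char='r'
After 9 (k): row=0 col=0 char='r'
After 10 (j): row=1 col=0 char='b'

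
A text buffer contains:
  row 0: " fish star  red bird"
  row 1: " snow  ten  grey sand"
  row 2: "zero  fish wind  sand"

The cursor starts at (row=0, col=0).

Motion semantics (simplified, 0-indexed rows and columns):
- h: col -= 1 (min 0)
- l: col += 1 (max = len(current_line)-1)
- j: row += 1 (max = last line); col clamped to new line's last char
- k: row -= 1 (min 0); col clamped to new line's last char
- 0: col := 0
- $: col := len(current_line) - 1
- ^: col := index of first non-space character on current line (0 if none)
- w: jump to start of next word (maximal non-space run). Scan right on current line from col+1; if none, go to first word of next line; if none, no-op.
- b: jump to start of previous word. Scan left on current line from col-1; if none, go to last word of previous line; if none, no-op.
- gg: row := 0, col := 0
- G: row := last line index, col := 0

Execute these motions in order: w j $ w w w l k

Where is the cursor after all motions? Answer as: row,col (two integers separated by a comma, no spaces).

Answer: 1,12

Derivation:
After 1 (w): row=0 col=1 char='f'
After 2 (j): row=1 col=1 char='s'
After 3 ($): row=1 col=20 char='d'
After 4 (w): row=2 col=0 char='z'
After 5 (w): row=2 col=6 char='f'
After 6 (w): row=2 col=11 char='w'
After 7 (l): row=2 col=12 char='i'
After 8 (k): row=1 col=12 char='g'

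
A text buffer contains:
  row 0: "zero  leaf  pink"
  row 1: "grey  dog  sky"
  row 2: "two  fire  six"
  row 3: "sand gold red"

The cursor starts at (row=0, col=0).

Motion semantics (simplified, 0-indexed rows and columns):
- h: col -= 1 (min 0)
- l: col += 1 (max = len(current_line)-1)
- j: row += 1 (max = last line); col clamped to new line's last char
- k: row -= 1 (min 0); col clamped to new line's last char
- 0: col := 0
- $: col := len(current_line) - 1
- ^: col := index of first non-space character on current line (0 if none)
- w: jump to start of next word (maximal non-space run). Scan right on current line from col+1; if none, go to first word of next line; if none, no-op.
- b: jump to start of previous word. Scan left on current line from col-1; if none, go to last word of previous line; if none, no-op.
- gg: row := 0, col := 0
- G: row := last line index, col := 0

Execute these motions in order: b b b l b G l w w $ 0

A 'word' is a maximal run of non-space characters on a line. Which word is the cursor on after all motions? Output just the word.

Answer: sand

Derivation:
After 1 (b): row=0 col=0 char='z'
After 2 (b): row=0 col=0 char='z'
After 3 (b): row=0 col=0 char='z'
After 4 (l): row=0 col=1 char='e'
After 5 (b): row=0 col=0 char='z'
After 6 (G): row=3 col=0 char='s'
After 7 (l): row=3 col=1 char='a'
After 8 (w): row=3 col=5 char='g'
After 9 (w): row=3 col=10 char='r'
After 10 ($): row=3 col=12 char='d'
After 11 (0): row=3 col=0 char='s'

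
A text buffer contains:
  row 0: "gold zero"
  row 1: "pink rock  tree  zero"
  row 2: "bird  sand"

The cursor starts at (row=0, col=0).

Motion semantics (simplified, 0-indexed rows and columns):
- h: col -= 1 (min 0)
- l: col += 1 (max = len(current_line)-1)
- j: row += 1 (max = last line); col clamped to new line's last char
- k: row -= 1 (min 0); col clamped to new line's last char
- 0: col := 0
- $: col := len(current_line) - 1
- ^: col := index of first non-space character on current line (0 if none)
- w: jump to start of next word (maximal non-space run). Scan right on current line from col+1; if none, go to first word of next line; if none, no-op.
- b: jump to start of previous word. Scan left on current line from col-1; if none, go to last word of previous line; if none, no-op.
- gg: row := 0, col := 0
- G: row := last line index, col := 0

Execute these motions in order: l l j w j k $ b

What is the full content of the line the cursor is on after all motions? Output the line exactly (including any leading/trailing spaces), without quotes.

Answer: pink rock  tree  zero

Derivation:
After 1 (l): row=0 col=1 char='o'
After 2 (l): row=0 col=2 char='l'
After 3 (j): row=1 col=2 char='n'
After 4 (w): row=1 col=5 char='r'
After 5 (j): row=2 col=5 char='_'
After 6 (k): row=1 col=5 char='r'
After 7 ($): row=1 col=20 char='o'
After 8 (b): row=1 col=17 char='z'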